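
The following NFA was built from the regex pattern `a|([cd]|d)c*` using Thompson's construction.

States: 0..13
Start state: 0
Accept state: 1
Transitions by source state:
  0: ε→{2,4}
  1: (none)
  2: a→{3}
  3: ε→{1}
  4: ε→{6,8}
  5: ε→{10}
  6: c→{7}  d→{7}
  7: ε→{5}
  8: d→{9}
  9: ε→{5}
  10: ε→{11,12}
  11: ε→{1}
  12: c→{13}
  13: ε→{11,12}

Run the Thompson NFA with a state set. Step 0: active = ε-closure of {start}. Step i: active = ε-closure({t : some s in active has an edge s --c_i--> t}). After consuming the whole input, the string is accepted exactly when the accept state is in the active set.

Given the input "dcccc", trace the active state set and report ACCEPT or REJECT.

Answer: ACCEPT

Steps:
initial (ε-close {0}): {0,2,4,6,8}
'd' @ 1: {1,5,7,9,10,11,12}  ✓accept
'c' @ 2: {1,11,12,13}  ✓accept
'c' @ 3: {1,11,12,13}  ✓accept
'c' @ 4: {1,11,12,13}  ✓accept
'c' @ 5: {1,11,12,13}  ✓accept
final: {1,11,12,13}; accept 1 in set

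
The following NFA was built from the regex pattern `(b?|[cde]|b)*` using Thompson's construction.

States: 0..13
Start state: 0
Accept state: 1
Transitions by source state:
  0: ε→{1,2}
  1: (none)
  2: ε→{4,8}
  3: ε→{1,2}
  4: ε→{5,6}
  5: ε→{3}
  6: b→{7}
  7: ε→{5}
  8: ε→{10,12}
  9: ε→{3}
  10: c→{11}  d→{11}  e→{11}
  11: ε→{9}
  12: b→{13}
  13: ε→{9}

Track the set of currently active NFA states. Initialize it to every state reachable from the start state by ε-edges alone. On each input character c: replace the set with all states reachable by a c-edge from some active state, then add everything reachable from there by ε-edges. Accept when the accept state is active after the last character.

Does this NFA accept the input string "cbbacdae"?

initial (ε-close {0}): {0,1,2,3,4,5,6,8,10,12}
'c' @ 1: {1,2,3,4,5,6,8,9,10,11,12}  [accepting]
'b' @ 2: {1,2,3,4,5,6,7,8,9,10,12,13}  [accepting]
'b' @ 3: {1,2,3,4,5,6,7,8,9,10,12,13}  [accepting]
'a' @ 4: {}  — state set empty
rest 'cdae' ignored (set empty)
final: {}; accept 1 not in set

Answer: REJECT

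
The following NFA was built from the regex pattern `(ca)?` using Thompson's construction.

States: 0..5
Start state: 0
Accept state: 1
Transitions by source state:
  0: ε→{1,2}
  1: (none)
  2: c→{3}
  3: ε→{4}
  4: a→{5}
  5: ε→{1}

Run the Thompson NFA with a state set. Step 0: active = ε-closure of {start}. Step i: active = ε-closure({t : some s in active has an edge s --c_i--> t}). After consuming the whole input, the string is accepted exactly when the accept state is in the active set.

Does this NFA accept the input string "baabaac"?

Answer: REJECT

Derivation:
start: ε-closure({0}) = {0,1,2}
'b' @ 1: {}  — no active states
rest 'aabaac' ignored (set empty)
final: {}; accept 1 not in set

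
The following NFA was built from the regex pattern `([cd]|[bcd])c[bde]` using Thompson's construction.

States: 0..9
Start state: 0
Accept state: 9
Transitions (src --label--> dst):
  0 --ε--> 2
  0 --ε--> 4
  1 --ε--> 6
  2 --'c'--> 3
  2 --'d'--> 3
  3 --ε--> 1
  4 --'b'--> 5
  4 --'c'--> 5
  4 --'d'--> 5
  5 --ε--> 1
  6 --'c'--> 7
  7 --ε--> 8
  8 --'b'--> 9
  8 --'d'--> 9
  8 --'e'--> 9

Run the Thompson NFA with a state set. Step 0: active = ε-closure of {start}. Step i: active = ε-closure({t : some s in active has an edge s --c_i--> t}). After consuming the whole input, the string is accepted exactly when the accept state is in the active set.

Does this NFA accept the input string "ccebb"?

initial (ε-close {0}): {0,2,4}
'c' @ 1: {1,3,5,6}
'c' @ 2: {7,8}
'e' @ 3: {9}  ✓accept
'b' @ 4: {}  — no active states
rest 'b' ignored (set empty)
after full input: {}  (accept=9 not in)

Answer: REJECT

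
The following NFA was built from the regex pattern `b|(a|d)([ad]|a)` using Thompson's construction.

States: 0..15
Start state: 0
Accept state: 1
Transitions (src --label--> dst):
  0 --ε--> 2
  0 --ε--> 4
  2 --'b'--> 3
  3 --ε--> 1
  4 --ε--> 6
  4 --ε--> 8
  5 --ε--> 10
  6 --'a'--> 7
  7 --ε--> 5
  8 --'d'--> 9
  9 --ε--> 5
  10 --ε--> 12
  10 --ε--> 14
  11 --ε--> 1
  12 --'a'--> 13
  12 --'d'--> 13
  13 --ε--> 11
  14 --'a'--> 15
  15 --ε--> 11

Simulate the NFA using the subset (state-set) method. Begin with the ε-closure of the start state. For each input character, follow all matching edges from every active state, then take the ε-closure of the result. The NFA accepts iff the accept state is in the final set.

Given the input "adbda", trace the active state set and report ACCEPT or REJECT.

Answer: REJECT

Trace:
initial (ε-close {0}): {0,2,4,6,8}
'a' @ 1: {5,7,10,12,14}
'd' @ 2: {1,11,13}  ✓accept
'b' @ 3: {}  — dead — no transitions
rest 'da' ignored (set empty)
end set {} — state 1 not in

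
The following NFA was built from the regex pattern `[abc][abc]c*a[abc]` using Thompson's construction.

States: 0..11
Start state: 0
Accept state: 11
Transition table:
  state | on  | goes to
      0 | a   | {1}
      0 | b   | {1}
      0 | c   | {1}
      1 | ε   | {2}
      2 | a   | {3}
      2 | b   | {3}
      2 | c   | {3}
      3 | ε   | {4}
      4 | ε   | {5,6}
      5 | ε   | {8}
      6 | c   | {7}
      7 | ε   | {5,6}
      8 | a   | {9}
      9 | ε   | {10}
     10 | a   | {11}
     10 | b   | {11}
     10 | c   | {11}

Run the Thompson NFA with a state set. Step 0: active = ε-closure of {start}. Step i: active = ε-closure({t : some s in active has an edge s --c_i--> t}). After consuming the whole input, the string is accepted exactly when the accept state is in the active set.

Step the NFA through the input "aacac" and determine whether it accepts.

initial (ε-close {0}): {0}
'a' @ 1: {1,2}
'a' @ 2: {3,4,5,6,8}
'c' @ 3: {5,6,7,8}
'a' @ 4: {9,10}
'c' @ 5: {11}  (accept∈set)
after full input: {11}  (accept=11 in)

Answer: ACCEPT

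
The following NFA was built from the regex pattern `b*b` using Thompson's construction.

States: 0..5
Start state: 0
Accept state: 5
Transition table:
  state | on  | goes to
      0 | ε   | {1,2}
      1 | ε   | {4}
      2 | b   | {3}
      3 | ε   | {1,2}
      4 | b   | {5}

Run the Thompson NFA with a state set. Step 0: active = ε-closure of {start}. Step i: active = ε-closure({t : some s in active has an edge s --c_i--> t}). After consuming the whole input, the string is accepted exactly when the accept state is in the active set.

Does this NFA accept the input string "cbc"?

Answer: REJECT

Steps:
start: ε-closure({0}) = {0,1,2,4}
'c' @ 1: {}  — dead — no transitions
rest 'bc' ignored (set empty)
end set {} — state 5 not in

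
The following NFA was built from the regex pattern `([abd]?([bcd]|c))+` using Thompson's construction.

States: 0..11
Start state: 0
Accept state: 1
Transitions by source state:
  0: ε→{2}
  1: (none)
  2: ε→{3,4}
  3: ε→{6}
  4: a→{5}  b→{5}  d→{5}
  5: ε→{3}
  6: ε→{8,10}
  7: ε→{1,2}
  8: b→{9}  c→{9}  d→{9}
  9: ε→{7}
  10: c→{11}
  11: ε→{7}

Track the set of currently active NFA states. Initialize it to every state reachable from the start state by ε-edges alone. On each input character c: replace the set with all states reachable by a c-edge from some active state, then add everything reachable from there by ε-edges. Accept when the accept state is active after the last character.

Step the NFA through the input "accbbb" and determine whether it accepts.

initial (ε-close {0}): {0,2,3,4,6,8,10}
'a' @ 1: {3,5,6,8,10}
'c' @ 2: {1,2,3,4,6,7,8,9,10,11}  ✓accept
'c' @ 3: {1,2,3,4,6,7,8,9,10,11}  ✓accept
'b' @ 4: {1,2,3,4,5,6,7,8,9,10}  ✓accept
'b' @ 5: {1,2,3,4,5,6,7,8,9,10}  ✓accept
'b' @ 6: {1,2,3,4,5,6,7,8,9,10}  ✓accept
final: {1,2,3,4,5,6,7,8,9,10}; accept 1 in set

Answer: ACCEPT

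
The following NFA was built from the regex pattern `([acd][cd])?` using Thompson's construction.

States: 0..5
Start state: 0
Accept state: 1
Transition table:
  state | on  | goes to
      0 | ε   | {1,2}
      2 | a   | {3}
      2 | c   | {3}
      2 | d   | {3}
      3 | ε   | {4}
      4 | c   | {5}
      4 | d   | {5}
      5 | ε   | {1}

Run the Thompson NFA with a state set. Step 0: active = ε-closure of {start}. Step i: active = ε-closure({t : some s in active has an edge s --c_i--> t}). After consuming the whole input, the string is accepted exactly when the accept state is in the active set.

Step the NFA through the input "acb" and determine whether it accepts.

Answer: REJECT

Trace:
start: ε-closure({0}) = {0,1,2}
'a' @ 1: {3,4}
'c' @ 2: {1,5}  ✓accept
'b' @ 3: {}  — dead — no transitions
after full input: {}  (accept=1 not in)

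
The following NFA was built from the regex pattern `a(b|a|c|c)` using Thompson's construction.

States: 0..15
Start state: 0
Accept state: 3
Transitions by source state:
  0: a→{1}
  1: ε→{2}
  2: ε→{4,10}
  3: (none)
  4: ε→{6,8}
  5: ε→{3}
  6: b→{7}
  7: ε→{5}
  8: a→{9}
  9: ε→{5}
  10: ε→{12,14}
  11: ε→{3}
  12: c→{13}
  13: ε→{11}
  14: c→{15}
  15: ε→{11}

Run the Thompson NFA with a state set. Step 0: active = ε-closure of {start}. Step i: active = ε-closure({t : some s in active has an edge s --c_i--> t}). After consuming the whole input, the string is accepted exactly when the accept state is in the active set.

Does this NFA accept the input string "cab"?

start: ε-closure({0}) = {0}
'c' @ 1: {}  — no active states
rest 'ab' ignored (set empty)
end set {} — state 3 not in

Answer: REJECT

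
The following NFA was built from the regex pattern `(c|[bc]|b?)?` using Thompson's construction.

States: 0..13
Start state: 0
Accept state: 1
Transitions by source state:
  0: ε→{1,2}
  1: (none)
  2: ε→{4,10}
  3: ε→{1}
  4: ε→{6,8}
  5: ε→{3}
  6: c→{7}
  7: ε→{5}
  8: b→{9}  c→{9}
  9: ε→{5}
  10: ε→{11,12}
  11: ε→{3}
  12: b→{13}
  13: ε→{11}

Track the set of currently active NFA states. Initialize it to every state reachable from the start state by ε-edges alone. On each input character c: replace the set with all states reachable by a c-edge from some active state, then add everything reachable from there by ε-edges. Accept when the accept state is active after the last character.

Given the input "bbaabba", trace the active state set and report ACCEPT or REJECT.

Answer: REJECT

Derivation:
start: ε-closure({0}) = {0,1,2,3,4,6,8,10,11,12}
'b' @ 1: {1,3,5,9,11,13}  (accept∈set)
'b' @ 2: {}  — dead — no transitions
rest 'aabba' ignored (set empty)
after full input: {}  (accept=1 not in)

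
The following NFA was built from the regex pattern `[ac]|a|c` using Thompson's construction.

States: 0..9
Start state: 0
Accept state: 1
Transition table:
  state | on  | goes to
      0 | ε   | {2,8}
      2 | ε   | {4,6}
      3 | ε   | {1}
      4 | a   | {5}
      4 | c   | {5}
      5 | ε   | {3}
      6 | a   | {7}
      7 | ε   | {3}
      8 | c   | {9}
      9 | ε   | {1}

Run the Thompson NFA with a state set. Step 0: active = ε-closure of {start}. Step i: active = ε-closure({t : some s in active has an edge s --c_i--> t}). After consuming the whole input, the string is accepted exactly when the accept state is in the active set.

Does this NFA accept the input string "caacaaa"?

Answer: REJECT

Derivation:
S₀ = ε-closure({0}) = {0,2,4,6,8}
'c' @ 1: {1,3,5,9}  [accepting]
'a' @ 2: {}  — state set empty
rest 'acaaa' ignored (set empty)
final: {}; accept 1 not in set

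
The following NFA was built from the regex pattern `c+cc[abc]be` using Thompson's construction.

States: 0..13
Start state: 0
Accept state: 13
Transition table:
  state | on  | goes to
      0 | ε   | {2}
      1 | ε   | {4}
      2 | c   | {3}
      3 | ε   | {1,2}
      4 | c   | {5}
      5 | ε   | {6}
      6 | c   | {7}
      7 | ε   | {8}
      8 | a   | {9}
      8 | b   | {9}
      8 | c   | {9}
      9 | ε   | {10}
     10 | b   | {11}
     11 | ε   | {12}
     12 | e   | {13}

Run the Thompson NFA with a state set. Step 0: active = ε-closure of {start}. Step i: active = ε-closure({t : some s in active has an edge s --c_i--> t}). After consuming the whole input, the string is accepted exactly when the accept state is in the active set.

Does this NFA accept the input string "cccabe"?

Answer: ACCEPT

Trace:
S₀ = ε-closure({0}) = {0,2}
'c' @ 1: {1,2,3,4}
'c' @ 2: {1,2,3,4,5,6}
'c' @ 3: {1,2,3,4,5,6,7,8}
'a' @ 4: {9,10}
'b' @ 5: {11,12}
'e' @ 6: {13}  ✓accept
end set {13} — state 13 in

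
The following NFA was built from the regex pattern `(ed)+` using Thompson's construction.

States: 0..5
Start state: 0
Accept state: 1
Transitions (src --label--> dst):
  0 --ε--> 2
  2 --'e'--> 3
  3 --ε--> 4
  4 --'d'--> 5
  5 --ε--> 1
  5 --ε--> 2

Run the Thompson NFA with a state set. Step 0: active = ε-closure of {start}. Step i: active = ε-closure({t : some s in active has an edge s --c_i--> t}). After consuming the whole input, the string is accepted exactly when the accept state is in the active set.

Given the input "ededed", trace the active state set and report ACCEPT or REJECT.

Answer: ACCEPT

Trace:
S₀ = ε-closure({0}) = {0,2}
'e' @ 1: {3,4}
'd' @ 2: {1,2,5}  [accepting]
'e' @ 3: {3,4}
'd' @ 4: {1,2,5}  [accepting]
'e' @ 5: {3,4}
'd' @ 6: {1,2,5}  [accepting]
after full input: {1,2,5}  (accept=1 in)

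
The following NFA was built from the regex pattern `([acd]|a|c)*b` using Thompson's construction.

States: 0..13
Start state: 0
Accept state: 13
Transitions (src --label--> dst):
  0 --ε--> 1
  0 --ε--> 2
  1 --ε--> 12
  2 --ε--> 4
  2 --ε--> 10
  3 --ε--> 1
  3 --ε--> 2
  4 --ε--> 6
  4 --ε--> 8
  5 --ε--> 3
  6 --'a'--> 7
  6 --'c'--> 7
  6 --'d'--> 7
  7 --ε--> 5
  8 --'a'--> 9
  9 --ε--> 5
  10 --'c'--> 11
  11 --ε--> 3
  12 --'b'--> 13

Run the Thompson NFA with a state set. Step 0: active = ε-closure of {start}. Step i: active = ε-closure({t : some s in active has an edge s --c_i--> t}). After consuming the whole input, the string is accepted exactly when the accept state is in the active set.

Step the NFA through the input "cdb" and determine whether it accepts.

Answer: ACCEPT

Trace:
start: ε-closure({0}) = {0,1,2,4,6,8,10,12}
'c' @ 1: {1,2,3,4,5,6,7,8,10,11,12}
'd' @ 2: {1,2,3,4,5,6,7,8,10,12}
'b' @ 3: {13}  ✓accept
end set {13} — state 13 in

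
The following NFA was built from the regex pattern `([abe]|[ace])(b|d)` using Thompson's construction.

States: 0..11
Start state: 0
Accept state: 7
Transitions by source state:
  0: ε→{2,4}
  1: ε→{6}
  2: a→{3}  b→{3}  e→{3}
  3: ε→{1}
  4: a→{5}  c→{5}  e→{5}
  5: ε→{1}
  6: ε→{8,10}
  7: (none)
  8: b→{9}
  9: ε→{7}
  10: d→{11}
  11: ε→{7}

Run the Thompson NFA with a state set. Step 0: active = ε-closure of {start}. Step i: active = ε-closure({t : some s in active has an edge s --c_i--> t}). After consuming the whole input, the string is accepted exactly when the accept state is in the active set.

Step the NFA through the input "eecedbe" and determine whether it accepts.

Answer: REJECT

Trace:
initial (ε-close {0}): {0,2,4}
'e' @ 1: {1,3,5,6,8,10}
'e' @ 2: {}  — state set empty
rest 'cedbe' ignored (set empty)
final: {}; accept 7 not in set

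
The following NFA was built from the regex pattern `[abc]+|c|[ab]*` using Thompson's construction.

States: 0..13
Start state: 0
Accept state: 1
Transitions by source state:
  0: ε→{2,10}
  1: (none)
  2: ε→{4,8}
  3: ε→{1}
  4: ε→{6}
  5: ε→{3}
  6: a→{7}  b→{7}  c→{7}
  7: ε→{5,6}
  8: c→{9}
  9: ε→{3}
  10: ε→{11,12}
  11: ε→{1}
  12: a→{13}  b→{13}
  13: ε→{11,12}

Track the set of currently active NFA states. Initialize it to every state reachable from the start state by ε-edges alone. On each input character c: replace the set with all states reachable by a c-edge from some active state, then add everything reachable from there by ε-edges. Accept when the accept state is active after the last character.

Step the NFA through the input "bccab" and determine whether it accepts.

start: ε-closure({0}) = {0,1,2,4,6,8,10,11,12}
'b' @ 1: {1,3,5,6,7,11,12,13}  ✓accept
'c' @ 2: {1,3,5,6,7}  ✓accept
'c' @ 3: {1,3,5,6,7}  ✓accept
'a' @ 4: {1,3,5,6,7}  ✓accept
'b' @ 5: {1,3,5,6,7}  ✓accept
end set {1,3,5,6,7} — state 1 in

Answer: ACCEPT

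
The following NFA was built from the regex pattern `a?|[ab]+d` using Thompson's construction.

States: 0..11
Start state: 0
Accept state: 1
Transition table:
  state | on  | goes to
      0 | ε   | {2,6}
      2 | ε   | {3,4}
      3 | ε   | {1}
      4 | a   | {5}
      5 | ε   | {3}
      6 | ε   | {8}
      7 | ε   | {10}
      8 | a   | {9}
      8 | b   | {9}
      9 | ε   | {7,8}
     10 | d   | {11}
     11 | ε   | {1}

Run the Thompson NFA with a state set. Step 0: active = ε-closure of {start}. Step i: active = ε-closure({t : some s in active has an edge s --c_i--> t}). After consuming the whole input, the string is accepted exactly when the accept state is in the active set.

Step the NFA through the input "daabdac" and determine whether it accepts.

start: ε-closure({0}) = {0,1,2,3,4,6,8}
'd' @ 1: {}  — no active states
rest 'aabdac' ignored (set empty)
end set {} — state 1 not in

Answer: REJECT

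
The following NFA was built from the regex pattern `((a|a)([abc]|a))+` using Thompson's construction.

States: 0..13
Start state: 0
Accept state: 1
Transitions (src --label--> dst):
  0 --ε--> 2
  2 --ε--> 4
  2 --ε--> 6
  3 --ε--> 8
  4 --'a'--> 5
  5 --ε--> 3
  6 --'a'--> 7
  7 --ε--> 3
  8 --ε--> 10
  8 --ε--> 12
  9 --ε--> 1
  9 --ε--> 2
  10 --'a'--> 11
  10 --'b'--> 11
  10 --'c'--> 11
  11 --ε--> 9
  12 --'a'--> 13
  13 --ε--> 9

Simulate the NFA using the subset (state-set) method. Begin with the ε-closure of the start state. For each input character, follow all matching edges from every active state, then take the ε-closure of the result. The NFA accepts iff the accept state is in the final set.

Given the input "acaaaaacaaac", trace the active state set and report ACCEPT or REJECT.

initial (ε-close {0}): {0,2,4,6}
'a' @ 1: {3,5,7,8,10,12}
'c' @ 2: {1,2,4,6,9,11}  [accepting]
'a' @ 3: {3,5,7,8,10,12}
'a' @ 4: {1,2,4,6,9,11,13}  [accepting]
'a' @ 5: {3,5,7,8,10,12}
'a' @ 6: {1,2,4,6,9,11,13}  [accepting]
'a' @ 7: {3,5,7,8,10,12}
'c' @ 8: {1,2,4,6,9,11}  [accepting]
'a' @ 9: {3,5,7,8,10,12}
'a' @ 10: {1,2,4,6,9,11,13}  [accepting]
'a' @ 11: {3,5,7,8,10,12}
'c' @ 12: {1,2,4,6,9,11}  [accepting]
after full input: {1,2,4,6,9,11}  (accept=1 in)

Answer: ACCEPT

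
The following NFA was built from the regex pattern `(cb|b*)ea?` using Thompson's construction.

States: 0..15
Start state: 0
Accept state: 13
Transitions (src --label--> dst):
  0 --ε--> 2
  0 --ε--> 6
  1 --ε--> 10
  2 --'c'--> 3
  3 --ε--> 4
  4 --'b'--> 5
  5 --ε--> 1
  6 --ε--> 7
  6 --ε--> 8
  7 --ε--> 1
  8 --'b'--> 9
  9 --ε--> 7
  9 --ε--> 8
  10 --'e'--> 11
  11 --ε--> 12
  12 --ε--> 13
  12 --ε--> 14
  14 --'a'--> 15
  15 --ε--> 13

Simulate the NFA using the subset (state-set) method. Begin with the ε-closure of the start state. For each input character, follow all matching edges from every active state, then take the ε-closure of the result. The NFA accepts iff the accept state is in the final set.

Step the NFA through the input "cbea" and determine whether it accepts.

S₀ = ε-closure({0}) = {0,1,2,6,7,8,10}
'c' @ 1: {3,4}
'b' @ 2: {1,5,10}
'e' @ 3: {11,12,13,14}  (accept∈set)
'a' @ 4: {13,15}  (accept∈set)
final: {13,15}; accept 13 in set

Answer: ACCEPT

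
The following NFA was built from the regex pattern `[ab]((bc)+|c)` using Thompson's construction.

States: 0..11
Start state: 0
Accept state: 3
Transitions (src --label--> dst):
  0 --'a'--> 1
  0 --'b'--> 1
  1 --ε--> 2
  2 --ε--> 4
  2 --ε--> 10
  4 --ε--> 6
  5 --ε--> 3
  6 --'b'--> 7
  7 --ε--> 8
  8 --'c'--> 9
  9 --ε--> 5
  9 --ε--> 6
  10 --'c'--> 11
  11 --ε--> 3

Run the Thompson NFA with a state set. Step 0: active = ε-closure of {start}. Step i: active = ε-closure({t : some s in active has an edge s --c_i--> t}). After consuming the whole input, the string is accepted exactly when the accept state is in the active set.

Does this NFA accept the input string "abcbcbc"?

start: ε-closure({0}) = {0}
'a' @ 1: {1,2,4,6,10}
'b' @ 2: {7,8}
'c' @ 3: {3,5,6,9}  (accept∈set)
'b' @ 4: {7,8}
'c' @ 5: {3,5,6,9}  (accept∈set)
'b' @ 6: {7,8}
'c' @ 7: {3,5,6,9}  (accept∈set)
after full input: {3,5,6,9}  (accept=3 in)

Answer: ACCEPT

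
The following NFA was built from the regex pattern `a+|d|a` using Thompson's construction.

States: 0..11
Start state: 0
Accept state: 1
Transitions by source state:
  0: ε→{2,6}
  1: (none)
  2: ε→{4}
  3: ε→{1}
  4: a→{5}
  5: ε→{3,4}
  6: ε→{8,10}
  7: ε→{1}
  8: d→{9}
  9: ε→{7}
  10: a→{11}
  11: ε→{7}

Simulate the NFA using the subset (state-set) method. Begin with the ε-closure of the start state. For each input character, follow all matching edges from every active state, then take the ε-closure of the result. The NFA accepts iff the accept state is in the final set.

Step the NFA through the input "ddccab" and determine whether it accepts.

Answer: REJECT

Derivation:
S₀ = ε-closure({0}) = {0,2,4,6,8,10}
'd' @ 1: {1,7,9}  (accept∈set)
'd' @ 2: {}  — state set empty
rest 'ccab' ignored (set empty)
end set {} — state 1 not in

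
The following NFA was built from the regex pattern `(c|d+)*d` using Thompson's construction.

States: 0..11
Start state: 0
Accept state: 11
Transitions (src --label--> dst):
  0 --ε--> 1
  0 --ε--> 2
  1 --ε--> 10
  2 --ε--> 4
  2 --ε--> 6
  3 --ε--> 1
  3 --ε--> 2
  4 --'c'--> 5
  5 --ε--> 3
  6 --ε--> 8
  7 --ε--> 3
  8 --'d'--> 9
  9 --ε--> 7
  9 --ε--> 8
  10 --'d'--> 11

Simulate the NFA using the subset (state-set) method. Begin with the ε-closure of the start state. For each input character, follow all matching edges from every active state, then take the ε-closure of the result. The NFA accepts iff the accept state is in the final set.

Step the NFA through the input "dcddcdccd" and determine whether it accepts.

Answer: ACCEPT

Trace:
initial (ε-close {0}): {0,1,2,4,6,8,10}
'd' @ 1: {1,2,3,4,6,7,8,9,10,11}  [accepting]
'c' @ 2: {1,2,3,4,5,6,8,10}
'd' @ 3: {1,2,3,4,6,7,8,9,10,11}  [accepting]
'd' @ 4: {1,2,3,4,6,7,8,9,10,11}  [accepting]
'c' @ 5: {1,2,3,4,5,6,8,10}
'd' @ 6: {1,2,3,4,6,7,8,9,10,11}  [accepting]
'c' @ 7: {1,2,3,4,5,6,8,10}
'c' @ 8: {1,2,3,4,5,6,8,10}
'd' @ 9: {1,2,3,4,6,7,8,9,10,11}  [accepting]
final: {1,2,3,4,6,7,8,9,10,11}; accept 11 in set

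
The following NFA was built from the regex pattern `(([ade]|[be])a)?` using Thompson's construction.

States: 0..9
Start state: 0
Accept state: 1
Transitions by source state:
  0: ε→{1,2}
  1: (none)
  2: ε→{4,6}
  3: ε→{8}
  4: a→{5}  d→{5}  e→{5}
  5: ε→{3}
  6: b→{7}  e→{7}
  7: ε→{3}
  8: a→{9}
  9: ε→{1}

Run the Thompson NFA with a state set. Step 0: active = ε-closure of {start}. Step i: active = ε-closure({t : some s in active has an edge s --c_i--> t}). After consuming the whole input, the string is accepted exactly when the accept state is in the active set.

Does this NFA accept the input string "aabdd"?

initial (ε-close {0}): {0,1,2,4,6}
'a' @ 1: {3,5,8}
'a' @ 2: {1,9}  (accept∈set)
'b' @ 3: {}  — state set empty
rest 'dd' ignored (set empty)
final: {}; accept 1 not in set

Answer: REJECT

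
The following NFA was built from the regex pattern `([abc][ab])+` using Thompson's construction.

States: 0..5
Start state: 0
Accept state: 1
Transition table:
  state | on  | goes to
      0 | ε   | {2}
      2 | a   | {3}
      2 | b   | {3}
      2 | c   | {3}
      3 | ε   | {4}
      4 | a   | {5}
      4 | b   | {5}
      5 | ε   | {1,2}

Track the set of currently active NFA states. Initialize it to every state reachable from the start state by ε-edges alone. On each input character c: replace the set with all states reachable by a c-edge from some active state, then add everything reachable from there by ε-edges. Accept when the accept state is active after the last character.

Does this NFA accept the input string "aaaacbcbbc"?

Answer: REJECT

Steps:
start: ε-closure({0}) = {0,2}
'a' @ 1: {3,4}
'a' @ 2: {1,2,5}  (accept∈set)
'a' @ 3: {3,4}
'a' @ 4: {1,2,5}  (accept∈set)
'c' @ 5: {3,4}
'b' @ 6: {1,2,5}  (accept∈set)
'c' @ 7: {3,4}
'b' @ 8: {1,2,5}  (accept∈set)
'b' @ 9: {3,4}
'c' @ 10: {}  — no active states
after full input: {}  (accept=1 not in)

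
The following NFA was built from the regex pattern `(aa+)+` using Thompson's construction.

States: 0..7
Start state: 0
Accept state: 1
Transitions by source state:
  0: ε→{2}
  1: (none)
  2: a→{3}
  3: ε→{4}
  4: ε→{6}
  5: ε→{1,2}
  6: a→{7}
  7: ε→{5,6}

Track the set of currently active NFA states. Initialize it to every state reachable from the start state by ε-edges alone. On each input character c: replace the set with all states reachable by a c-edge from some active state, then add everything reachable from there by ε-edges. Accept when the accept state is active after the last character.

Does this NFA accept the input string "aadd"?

Answer: REJECT

Trace:
initial (ε-close {0}): {0,2}
'a' @ 1: {3,4,6}
'a' @ 2: {1,2,5,6,7}  (accept∈set)
'd' @ 3: {}  — no active states
rest 'd' ignored (set empty)
final: {}; accept 1 not in set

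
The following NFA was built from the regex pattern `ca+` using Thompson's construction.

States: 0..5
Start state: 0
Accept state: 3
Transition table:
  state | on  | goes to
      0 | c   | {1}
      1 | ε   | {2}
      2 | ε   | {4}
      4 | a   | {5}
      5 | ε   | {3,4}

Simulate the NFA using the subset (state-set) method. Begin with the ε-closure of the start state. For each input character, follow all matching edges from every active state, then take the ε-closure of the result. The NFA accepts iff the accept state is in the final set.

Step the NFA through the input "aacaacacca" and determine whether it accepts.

S₀ = ε-closure({0}) = {0}
'a' @ 1: {}  — state set empty
rest 'acaacacca' ignored (set empty)
end set {} — state 3 not in

Answer: REJECT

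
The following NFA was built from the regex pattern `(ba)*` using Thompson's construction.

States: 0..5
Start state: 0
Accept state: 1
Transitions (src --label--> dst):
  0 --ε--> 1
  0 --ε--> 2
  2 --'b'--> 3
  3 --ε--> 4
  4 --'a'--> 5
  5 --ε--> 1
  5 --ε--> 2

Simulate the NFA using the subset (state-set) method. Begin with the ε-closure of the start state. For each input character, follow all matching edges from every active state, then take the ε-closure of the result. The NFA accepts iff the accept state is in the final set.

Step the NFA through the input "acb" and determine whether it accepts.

initial (ε-close {0}): {0,1,2}
'a' @ 1: {}  — dead — no transitions
rest 'cb' ignored (set empty)
final: {}; accept 1 not in set

Answer: REJECT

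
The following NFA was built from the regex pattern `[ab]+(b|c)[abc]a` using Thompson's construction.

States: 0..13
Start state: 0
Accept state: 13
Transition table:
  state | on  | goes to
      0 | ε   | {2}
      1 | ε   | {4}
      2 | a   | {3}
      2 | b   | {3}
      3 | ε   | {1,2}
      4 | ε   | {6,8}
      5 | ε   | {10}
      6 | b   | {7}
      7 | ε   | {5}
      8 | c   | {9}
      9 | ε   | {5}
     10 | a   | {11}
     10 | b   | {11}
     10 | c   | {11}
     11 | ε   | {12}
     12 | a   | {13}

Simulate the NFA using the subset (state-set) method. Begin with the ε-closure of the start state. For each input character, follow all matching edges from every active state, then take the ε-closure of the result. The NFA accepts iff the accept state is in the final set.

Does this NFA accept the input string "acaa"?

Answer: ACCEPT

Trace:
start: ε-closure({0}) = {0,2}
'a' @ 1: {1,2,3,4,6,8}
'c' @ 2: {5,9,10}
'a' @ 3: {11,12}
'a' @ 4: {13}  (accept∈set)
after full input: {13}  (accept=13 in)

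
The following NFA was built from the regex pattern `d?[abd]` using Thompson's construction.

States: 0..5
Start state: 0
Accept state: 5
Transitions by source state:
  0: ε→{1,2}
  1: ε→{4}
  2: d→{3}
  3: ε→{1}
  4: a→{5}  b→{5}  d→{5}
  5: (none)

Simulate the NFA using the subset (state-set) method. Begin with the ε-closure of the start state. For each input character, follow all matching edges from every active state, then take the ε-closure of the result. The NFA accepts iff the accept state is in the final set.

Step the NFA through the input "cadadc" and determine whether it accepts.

Answer: REJECT

Derivation:
S₀ = ε-closure({0}) = {0,1,2,4}
'c' @ 1: {}  — state set empty
rest 'adadc' ignored (set empty)
after full input: {}  (accept=5 not in)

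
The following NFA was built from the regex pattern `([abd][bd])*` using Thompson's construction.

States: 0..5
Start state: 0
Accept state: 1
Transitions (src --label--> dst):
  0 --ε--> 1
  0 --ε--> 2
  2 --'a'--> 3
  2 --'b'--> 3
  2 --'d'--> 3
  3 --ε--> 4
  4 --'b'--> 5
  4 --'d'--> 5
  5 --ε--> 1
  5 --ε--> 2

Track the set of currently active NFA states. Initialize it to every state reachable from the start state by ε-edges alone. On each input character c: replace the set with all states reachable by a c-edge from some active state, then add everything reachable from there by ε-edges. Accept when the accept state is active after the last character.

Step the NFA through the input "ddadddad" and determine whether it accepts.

S₀ = ε-closure({0}) = {0,1,2}
'd' @ 1: {3,4}
'd' @ 2: {1,2,5}  ✓accept
'a' @ 3: {3,4}
'd' @ 4: {1,2,5}  ✓accept
'd' @ 5: {3,4}
'd' @ 6: {1,2,5}  ✓accept
'a' @ 7: {3,4}
'd' @ 8: {1,2,5}  ✓accept
end set {1,2,5} — state 1 in

Answer: ACCEPT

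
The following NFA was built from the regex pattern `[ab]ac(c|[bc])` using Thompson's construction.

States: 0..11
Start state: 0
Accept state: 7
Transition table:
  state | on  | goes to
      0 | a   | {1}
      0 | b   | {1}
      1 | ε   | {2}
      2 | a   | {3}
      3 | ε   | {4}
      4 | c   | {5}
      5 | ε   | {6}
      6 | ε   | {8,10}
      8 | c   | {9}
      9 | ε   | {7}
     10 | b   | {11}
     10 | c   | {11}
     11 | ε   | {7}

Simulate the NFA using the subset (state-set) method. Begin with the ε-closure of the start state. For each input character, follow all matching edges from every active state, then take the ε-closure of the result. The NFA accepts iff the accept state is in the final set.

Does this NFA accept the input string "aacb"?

S₀ = ε-closure({0}) = {0}
'a' @ 1: {1,2}
'a' @ 2: {3,4}
'c' @ 3: {5,6,8,10}
'b' @ 4: {7,11}  [accepting]
final: {7,11}; accept 7 in set

Answer: ACCEPT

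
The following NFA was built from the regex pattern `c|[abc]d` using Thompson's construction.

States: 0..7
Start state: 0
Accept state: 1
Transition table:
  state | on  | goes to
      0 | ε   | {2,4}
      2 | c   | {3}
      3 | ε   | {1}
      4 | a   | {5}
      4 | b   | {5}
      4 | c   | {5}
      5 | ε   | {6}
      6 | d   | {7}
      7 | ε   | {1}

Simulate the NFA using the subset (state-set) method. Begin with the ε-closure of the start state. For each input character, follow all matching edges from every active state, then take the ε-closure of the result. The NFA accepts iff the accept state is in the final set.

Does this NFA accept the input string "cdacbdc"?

Answer: REJECT

Steps:
start: ε-closure({0}) = {0,2,4}
'c' @ 1: {1,3,5,6}  [accepting]
'd' @ 2: {1,7}  [accepting]
'a' @ 3: {}  — state set empty
rest 'cbdc' ignored (set empty)
after full input: {}  (accept=1 not in)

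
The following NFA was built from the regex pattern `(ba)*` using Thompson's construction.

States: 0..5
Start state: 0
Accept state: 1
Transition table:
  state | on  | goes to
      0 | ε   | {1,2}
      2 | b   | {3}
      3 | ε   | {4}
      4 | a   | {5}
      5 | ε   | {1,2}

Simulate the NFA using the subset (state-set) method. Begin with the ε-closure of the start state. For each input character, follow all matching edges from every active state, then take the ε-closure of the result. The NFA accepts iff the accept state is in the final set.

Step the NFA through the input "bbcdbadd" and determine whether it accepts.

initial (ε-close {0}): {0,1,2}
'b' @ 1: {3,4}
'b' @ 2: {}  — dead — no transitions
rest 'cdbadd' ignored (set empty)
after full input: {}  (accept=1 not in)

Answer: REJECT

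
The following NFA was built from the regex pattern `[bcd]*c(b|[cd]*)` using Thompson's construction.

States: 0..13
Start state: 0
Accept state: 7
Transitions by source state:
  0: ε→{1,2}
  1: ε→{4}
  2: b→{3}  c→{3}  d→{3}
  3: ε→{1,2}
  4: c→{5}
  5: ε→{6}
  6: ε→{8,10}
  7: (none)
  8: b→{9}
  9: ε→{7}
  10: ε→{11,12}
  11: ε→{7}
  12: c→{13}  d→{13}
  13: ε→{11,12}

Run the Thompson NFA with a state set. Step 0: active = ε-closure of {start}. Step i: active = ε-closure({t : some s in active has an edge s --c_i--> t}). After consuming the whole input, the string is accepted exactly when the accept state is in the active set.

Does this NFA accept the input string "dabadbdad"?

Answer: REJECT

Derivation:
initial (ε-close {0}): {0,1,2,4}
'd' @ 1: {1,2,3,4}
'a' @ 2: {}  — dead — no transitions
rest 'badbdad' ignored (set empty)
after full input: {}  (accept=7 not in)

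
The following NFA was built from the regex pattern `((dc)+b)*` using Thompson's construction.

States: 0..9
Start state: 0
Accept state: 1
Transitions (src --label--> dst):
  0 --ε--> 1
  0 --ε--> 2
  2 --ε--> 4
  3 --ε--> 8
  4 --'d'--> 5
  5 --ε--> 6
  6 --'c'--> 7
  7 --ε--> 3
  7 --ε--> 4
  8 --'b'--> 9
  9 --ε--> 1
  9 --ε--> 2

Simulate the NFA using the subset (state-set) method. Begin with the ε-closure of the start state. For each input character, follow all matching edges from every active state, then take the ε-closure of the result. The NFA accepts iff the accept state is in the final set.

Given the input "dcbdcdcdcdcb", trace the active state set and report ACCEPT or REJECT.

start: ε-closure({0}) = {0,1,2,4}
'd' @ 1: {5,6}
'c' @ 2: {3,4,7,8}
'b' @ 3: {1,2,4,9}  ✓accept
'd' @ 4: {5,6}
'c' @ 5: {3,4,7,8}
'd' @ 6: {5,6}
'c' @ 7: {3,4,7,8}
'd' @ 8: {5,6}
'c' @ 9: {3,4,7,8}
'd' @ 10: {5,6}
'c' @ 11: {3,4,7,8}
'b' @ 12: {1,2,4,9}  ✓accept
final: {1,2,4,9}; accept 1 in set

Answer: ACCEPT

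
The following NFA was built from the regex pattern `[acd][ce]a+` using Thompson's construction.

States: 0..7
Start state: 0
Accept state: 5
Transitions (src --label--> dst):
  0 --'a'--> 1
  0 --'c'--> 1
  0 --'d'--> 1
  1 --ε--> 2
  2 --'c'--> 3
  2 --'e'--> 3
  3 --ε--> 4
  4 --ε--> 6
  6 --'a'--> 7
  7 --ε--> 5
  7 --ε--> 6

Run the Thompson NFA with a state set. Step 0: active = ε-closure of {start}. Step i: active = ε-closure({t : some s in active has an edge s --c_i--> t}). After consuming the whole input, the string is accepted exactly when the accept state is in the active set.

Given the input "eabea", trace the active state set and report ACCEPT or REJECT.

Answer: REJECT

Trace:
start: ε-closure({0}) = {0}
'e' @ 1: {}  — no active states
rest 'abea' ignored (set empty)
final: {}; accept 5 not in set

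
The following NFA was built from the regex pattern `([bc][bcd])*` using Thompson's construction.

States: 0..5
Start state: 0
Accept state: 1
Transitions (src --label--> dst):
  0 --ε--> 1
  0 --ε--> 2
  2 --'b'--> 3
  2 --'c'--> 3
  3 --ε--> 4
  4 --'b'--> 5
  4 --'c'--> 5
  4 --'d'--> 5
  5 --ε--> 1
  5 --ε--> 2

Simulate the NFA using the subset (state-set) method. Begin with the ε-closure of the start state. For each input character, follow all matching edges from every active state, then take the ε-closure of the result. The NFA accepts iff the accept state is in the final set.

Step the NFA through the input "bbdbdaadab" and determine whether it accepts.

Answer: REJECT

Steps:
initial (ε-close {0}): {0,1,2}
'b' @ 1: {3,4}
'b' @ 2: {1,2,5}  (accept∈set)
'd' @ 3: {}  — no active states
rest 'bdaadab' ignored (set empty)
final: {}; accept 1 not in set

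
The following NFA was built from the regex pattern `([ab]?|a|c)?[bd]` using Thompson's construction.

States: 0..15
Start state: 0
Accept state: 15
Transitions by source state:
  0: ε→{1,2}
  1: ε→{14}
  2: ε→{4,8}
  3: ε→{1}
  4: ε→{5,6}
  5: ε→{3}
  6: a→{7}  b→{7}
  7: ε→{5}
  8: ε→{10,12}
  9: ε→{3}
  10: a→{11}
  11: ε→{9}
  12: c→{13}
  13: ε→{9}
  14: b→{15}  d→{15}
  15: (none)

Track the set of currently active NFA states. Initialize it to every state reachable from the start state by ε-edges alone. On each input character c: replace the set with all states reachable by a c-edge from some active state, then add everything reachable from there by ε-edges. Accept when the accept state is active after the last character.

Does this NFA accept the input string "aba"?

Answer: REJECT

Steps:
initial (ε-close {0}): {0,1,2,3,4,5,6,8,10,12,14}
'a' @ 1: {1,3,5,7,9,11,14}
'b' @ 2: {15}  ✓accept
'a' @ 3: {}  — dead — no transitions
final: {}; accept 15 not in set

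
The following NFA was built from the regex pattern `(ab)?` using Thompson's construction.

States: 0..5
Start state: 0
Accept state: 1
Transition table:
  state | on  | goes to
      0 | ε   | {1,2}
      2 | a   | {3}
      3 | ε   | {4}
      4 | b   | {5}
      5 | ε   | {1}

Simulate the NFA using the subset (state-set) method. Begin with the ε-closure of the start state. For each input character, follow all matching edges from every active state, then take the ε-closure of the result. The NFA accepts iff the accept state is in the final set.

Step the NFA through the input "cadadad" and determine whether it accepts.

Answer: REJECT

Derivation:
start: ε-closure({0}) = {0,1,2}
'c' @ 1: {}  — no active states
rest 'adadad' ignored (set empty)
end set {} — state 1 not in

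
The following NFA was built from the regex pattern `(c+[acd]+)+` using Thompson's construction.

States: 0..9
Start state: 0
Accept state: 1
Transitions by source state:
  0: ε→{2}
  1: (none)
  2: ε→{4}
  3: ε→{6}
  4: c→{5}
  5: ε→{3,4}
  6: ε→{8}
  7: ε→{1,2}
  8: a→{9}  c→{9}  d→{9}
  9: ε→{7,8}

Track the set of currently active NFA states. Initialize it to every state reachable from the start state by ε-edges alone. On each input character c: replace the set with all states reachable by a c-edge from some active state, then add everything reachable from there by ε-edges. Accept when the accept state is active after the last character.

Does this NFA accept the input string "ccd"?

S₀ = ε-closure({0}) = {0,2,4}
'c' @ 1: {3,4,5,6,8}
'c' @ 2: {1,2,3,4,5,6,7,8,9}  ✓accept
'd' @ 3: {1,2,4,7,8,9}  ✓accept
end set {1,2,4,7,8,9} — state 1 in

Answer: ACCEPT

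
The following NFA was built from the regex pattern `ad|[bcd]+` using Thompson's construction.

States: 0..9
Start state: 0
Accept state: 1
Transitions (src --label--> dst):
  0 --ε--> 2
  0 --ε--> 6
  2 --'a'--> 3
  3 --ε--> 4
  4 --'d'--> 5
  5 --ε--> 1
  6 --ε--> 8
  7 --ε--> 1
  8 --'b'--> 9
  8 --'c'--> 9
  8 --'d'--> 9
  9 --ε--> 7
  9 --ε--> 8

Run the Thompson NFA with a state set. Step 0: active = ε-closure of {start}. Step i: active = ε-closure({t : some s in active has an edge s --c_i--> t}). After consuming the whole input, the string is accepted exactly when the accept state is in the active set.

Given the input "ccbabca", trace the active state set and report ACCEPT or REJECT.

start: ε-closure({0}) = {0,2,6,8}
'c' @ 1: {1,7,8,9}  (accept∈set)
'c' @ 2: {1,7,8,9}  (accept∈set)
'b' @ 3: {1,7,8,9}  (accept∈set)
'a' @ 4: {}  — state set empty
rest 'bca' ignored (set empty)
end set {} — state 1 not in

Answer: REJECT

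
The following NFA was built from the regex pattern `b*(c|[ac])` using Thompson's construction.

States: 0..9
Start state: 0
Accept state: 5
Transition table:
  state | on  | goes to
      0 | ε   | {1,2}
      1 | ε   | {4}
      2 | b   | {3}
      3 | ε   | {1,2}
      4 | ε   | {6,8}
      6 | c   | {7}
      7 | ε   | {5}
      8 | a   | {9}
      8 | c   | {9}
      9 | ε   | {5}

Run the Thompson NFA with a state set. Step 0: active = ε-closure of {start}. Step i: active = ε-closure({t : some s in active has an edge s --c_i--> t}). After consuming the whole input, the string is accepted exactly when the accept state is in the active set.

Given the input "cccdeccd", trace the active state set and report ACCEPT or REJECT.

Answer: REJECT

Steps:
initial (ε-close {0}): {0,1,2,4,6,8}
'c' @ 1: {5,7,9}  [accepting]
'c' @ 2: {}  — state set empty
rest 'cdeccd' ignored (set empty)
final: {}; accept 5 not in set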